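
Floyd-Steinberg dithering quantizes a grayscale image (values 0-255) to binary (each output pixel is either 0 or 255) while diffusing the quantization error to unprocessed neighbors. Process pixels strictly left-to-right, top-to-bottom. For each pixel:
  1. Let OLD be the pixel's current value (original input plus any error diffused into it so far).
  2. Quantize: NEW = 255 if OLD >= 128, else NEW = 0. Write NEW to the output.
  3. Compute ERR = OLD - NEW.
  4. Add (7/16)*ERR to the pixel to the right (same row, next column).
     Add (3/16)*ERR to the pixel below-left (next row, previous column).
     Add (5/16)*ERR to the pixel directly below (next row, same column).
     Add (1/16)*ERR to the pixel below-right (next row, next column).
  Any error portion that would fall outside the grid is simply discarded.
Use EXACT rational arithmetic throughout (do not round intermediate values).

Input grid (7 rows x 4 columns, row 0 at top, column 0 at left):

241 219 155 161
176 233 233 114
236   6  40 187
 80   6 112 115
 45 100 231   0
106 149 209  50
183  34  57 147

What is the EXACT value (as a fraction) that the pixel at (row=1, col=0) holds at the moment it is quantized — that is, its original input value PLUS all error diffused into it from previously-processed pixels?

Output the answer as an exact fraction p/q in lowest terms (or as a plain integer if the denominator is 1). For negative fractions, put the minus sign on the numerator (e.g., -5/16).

Answer: 20957/128

Derivation:
(0,0): OLD=241 → NEW=255, ERR=-14
(0,1): OLD=1703/8 → NEW=255, ERR=-337/8
(0,2): OLD=17481/128 → NEW=255, ERR=-15159/128
(0,3): OLD=223615/2048 → NEW=0, ERR=223615/2048
(1,0): OLD=20957/128 → NEW=255, ERR=-11683/128
Target (1,0): original=176, with diffused error = 20957/128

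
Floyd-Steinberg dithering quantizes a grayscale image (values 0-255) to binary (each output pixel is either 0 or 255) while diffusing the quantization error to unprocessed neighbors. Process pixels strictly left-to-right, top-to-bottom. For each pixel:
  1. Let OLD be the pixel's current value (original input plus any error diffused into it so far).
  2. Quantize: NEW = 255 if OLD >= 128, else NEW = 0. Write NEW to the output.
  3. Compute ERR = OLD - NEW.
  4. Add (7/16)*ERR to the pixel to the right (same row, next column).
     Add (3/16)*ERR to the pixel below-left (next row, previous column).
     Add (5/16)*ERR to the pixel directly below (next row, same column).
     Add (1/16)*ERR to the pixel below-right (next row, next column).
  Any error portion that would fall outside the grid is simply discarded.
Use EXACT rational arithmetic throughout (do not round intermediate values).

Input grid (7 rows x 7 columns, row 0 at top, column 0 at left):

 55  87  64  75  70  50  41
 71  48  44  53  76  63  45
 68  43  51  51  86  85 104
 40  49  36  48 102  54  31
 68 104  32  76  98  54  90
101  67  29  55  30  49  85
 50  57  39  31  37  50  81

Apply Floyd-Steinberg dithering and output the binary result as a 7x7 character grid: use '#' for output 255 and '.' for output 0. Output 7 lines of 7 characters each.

(0,0): OLD=55 → NEW=0, ERR=55
(0,1): OLD=1777/16 → NEW=0, ERR=1777/16
(0,2): OLD=28823/256 → NEW=0, ERR=28823/256
(0,3): OLD=508961/4096 → NEW=0, ERR=508961/4096
(0,4): OLD=8150247/65536 → NEW=0, ERR=8150247/65536
(0,5): OLD=109480529/1048576 → NEW=0, ERR=109480529/1048576
(0,6): OLD=1454229559/16777216 → NEW=0, ERR=1454229559/16777216
(1,0): OLD=27907/256 → NEW=0, ERR=27907/256
(1,1): OLD=317333/2048 → NEW=255, ERR=-204907/2048
(1,2): OLD=4302521/65536 → NEW=0, ERR=4302521/65536
(1,3): OLD=39559621/262144 → NEW=255, ERR=-27287099/262144
(1,4): OLD=1621785007/16777216 → NEW=0, ERR=1621785007/16777216
(1,5): OLD=21735761503/134217728 → NEW=255, ERR=-12489759137/134217728
(1,6): OLD=81391140273/2147483648 → NEW=0, ERR=81391140273/2147483648
(2,0): OLD=2729783/32768 → NEW=0, ERR=2729783/32768
(2,1): OLD=70572365/1048576 → NEW=0, ERR=70572365/1048576
(2,2): OLD=1261488679/16777216 → NEW=0, ERR=1261488679/16777216
(2,3): OLD=9877778863/134217728 → NEW=0, ERR=9877778863/134217728
(2,4): OLD=133629586975/1073741824 → NEW=0, ERR=133629586975/1073741824
(2,5): OLD=4243973149685/34359738368 → NEW=0, ERR=4243973149685/34359738368
(2,6): OLD=90196329574915/549755813888 → NEW=255, ERR=-49991402966525/549755813888
(3,0): OLD=1319571015/16777216 → NEW=0, ERR=1319571015/16777216
(3,1): OLD=16609119291/134217728 → NEW=0, ERR=16609119291/134217728
(3,2): OLD=141349696417/1073741824 → NEW=255, ERR=-132454468703/1073741824
(3,3): OLD=193546907703/4294967296 → NEW=0, ERR=193546907703/4294967296
(3,4): OLD=103555084601927/549755813888 → NEW=255, ERR=-36632647939513/549755813888
(3,5): OLD=238261239614533/4398046511104 → NEW=0, ERR=238261239614533/4398046511104
(3,6): OLD=2392832191307995/70368744177664 → NEW=0, ERR=2392832191307995/70368744177664
(4,0): OLD=248639086537/2147483648 → NEW=0, ERR=248639086537/2147483648
(4,1): OLD=6016794217013/34359738368 → NEW=255, ERR=-2744939066827/34359738368
(4,2): OLD=-13918042092485/549755813888 → NEW=0, ERR=-13918042092485/549755813888
(4,3): OLD=258616082087929/4398046511104 → NEW=0, ERR=258616082087929/4398046511104
(4,4): OLD=4077059669388763/35184372088832 → NEW=0, ERR=4077059669388763/35184372088832
(4,5): OLD=139427847147773339/1125899906842624 → NEW=0, ERR=139427847147773339/1125899906842624
(4,6): OLD=2849712248533751981/18014398509481984 → NEW=255, ERR=-1743959371384153939/18014398509481984
(5,0): OLD=67181646925167/549755813888 → NEW=0, ERR=67181646925167/549755813888
(5,1): OLD=430956057746981/4398046511104 → NEW=0, ERR=430956057746981/4398046511104
(5,2): OLD=2462580173695827/35184372088832 → NEW=0, ERR=2462580173695827/35184372088832
(5,3): OLD=34942688125903679/281474976710656 → NEW=0, ERR=34942688125903679/281474976710656
(5,4): OLD=2655646028369794453/18014398509481984 → NEW=255, ERR=-1938025591548111467/18014398509481984
(5,5): OLD=4283456749496773573/144115188075855872 → NEW=0, ERR=4283456749496773573/144115188075855872
(5,6): OLD=174069242609190230763/2305843009213693952 → NEW=0, ERR=174069242609190230763/2305843009213693952
(6,0): OLD=7498571259130823/70368744177664 → NEW=0, ERR=7498571259130823/70368744177664
(6,1): OLD=174517509972300147/1125899906842624 → NEW=255, ERR=-112586966272568973/1125899906842624
(6,2): OLD=838102614047218169/18014398509481984 → NEW=0, ERR=838102614047218169/18014398509481984
(6,3): OLD=10715142216805348775/144115188075855872 → NEW=0, ERR=10715142216805348775/144115188075855872
(6,4): OLD=14192773720696582917/288230376151711744 → NEW=0, ERR=14192773720696582917/288230376151711744
(6,5): OLD=3256286727799118115305/36893488147419103232 → NEW=0, ERR=3256286727799118115305/36893488147419103232
(6,6): OLD=85630072070255377091535/590295810358705651712 → NEW=255, ERR=-64895359571214564095025/590295810358705651712
Row 0: .......
Row 1: .#.#.#.
Row 2: ......#
Row 3: ..#.#..
Row 4: .#....#
Row 5: ....#..
Row 6: .#....#

Answer: .......
.#.#.#.
......#
..#.#..
.#....#
....#..
.#....#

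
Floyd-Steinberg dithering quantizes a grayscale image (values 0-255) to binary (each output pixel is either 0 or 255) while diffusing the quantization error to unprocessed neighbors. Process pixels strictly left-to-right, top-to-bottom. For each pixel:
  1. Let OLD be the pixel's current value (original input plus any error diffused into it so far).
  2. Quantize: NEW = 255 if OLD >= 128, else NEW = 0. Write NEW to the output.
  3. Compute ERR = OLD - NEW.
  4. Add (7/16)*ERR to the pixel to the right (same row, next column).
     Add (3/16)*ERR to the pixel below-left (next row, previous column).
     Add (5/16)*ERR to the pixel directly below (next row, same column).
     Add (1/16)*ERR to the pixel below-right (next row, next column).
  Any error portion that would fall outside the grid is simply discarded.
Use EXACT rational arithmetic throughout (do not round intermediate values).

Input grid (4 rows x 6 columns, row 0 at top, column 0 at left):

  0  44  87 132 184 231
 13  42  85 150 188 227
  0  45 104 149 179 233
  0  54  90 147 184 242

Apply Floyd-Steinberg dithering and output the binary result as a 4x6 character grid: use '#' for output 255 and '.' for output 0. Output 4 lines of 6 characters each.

Answer: ...###
..#.##
...#.#
..#.##

Derivation:
(0,0): OLD=0 → NEW=0, ERR=0
(0,1): OLD=44 → NEW=0, ERR=44
(0,2): OLD=425/4 → NEW=0, ERR=425/4
(0,3): OLD=11423/64 → NEW=255, ERR=-4897/64
(0,4): OLD=154137/1024 → NEW=255, ERR=-106983/1024
(0,5): OLD=3035823/16384 → NEW=255, ERR=-1142097/16384
(1,0): OLD=85/4 → NEW=0, ERR=85/4
(1,1): OLD=2719/32 → NEW=0, ERR=2719/32
(1,2): OLD=147231/1024 → NEW=255, ERR=-113889/1024
(1,3): OLD=264117/4096 → NEW=0, ERR=264117/4096
(1,4): OLD=43439785/262144 → NEW=255, ERR=-23406935/262144
(1,5): OLD=669503055/4194304 → NEW=255, ERR=-400044465/4194304
(2,0): OLD=11557/512 → NEW=0, ERR=11557/512
(2,1): OLD=1014211/16384 → NEW=0, ERR=1014211/16384
(2,2): OLD=29812865/262144 → NEW=0, ERR=29812865/262144
(2,3): OLD=409391201/2097152 → NEW=255, ERR=-125382559/2097152
(2,4): OLD=7454898443/67108864 → NEW=0, ERR=7454898443/67108864
(2,5): OLD=264370401533/1073741824 → NEW=255, ERR=-9433763587/1073741824
(3,0): OLD=4891753/262144 → NEW=0, ERR=4891753/262144
(3,1): OLD=218613673/2097152 → NEW=0, ERR=218613673/2097152
(3,2): OLD=2748190261/16777216 → NEW=255, ERR=-1529999819/16777216
(3,3): OLD=124935632525/1073741824 → NEW=0, ERR=124935632525/1073741824
(3,4): OLD=2269770036001/8589934592 → NEW=255, ERR=79336715041/8589934592
(3,5): OLD=34392460202735/137438953472 → NEW=255, ERR=-654472932625/137438953472
Row 0: ...###
Row 1: ..#.##
Row 2: ...#.#
Row 3: ..#.##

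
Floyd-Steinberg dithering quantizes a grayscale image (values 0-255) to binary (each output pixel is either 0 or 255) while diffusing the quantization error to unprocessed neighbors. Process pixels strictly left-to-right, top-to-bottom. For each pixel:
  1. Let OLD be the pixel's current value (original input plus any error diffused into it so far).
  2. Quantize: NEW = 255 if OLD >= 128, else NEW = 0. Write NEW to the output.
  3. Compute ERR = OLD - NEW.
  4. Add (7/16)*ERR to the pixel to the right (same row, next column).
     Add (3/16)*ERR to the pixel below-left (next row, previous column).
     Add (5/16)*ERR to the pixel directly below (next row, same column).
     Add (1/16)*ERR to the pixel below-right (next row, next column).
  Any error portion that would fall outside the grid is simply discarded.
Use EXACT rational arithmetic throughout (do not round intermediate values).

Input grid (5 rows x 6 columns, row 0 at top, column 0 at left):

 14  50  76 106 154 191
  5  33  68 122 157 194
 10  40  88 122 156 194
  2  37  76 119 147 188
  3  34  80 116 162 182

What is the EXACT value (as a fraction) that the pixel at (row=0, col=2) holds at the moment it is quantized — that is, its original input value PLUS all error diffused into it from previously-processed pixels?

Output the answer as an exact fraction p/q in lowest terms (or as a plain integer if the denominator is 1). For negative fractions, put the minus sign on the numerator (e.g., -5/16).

Answer: 12871/128

Derivation:
(0,0): OLD=14 → NEW=0, ERR=14
(0,1): OLD=449/8 → NEW=0, ERR=449/8
(0,2): OLD=12871/128 → NEW=0, ERR=12871/128
Target (0,2): original=76, with diffused error = 12871/128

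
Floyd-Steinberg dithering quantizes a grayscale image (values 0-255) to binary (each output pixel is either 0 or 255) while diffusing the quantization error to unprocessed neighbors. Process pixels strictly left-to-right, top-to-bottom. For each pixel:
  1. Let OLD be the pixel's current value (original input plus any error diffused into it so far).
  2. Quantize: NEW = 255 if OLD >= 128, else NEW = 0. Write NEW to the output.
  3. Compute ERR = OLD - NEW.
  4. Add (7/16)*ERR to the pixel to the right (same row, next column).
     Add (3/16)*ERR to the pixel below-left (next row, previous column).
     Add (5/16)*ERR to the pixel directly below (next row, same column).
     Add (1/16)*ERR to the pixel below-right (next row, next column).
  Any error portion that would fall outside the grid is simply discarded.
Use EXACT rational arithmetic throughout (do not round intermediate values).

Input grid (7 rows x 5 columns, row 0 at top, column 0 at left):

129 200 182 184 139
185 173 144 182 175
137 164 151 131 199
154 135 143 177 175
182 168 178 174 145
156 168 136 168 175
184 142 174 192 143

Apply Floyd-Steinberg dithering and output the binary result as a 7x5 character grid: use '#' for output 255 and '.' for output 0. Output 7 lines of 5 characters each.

Answer: ####.
.#.##
#.#.#
#.##.
##.##
.#.#.
####.

Derivation:
(0,0): OLD=129 → NEW=255, ERR=-126
(0,1): OLD=1159/8 → NEW=255, ERR=-881/8
(0,2): OLD=17129/128 → NEW=255, ERR=-15511/128
(0,3): OLD=268255/2048 → NEW=255, ERR=-253985/2048
(0,4): OLD=2776857/32768 → NEW=0, ERR=2776857/32768
(1,0): OLD=15997/128 → NEW=0, ERR=15997/128
(1,1): OLD=166571/1024 → NEW=255, ERR=-94549/1024
(1,2): OLD=1166535/32768 → NEW=0, ERR=1166535/32768
(1,3): OLD=21906779/131072 → NEW=255, ERR=-11516581/131072
(1,4): OLD=325667633/2097152 → NEW=255, ERR=-209106127/2097152
(2,0): OLD=2600841/16384 → NEW=255, ERR=-1577079/16384
(2,1): OLD=56371123/524288 → NEW=0, ERR=56371123/524288
(2,2): OLD=1567992409/8388608 → NEW=255, ERR=-571102631/8388608
(2,3): OLD=7688857467/134217728 → NEW=0, ERR=7688857467/134217728
(2,4): OLD=402464308637/2147483648 → NEW=255, ERR=-145144021603/2147483648
(3,0): OLD=1208626361/8388608 → NEW=255, ERR=-930468679/8388608
(3,1): OLD=6797515013/67108864 → NEW=0, ERR=6797515013/67108864
(3,2): OLD=394064741255/2147483648 → NEW=255, ERR=-153543588985/2147483648
(3,3): OLD=630042853407/4294967296 → NEW=255, ERR=-465173807073/4294967296
(3,4): OLD=7564295002203/68719476736 → NEW=0, ERR=7564295002203/68719476736
(4,0): OLD=178594809847/1073741824 → NEW=255, ERR=-95209355273/1073741824
(4,1): OLD=4828276725303/34359738368 → NEW=255, ERR=-3933456558537/34359738368
(4,2): OLD=50355008160409/549755813888 → NEW=0, ERR=50355008160409/549755813888
(4,3): OLD=1727529927733047/8796093022208 → NEW=255, ERR=-515473792929993/8796093022208
(4,4): OLD=20687092105537025/140737488355328 → NEW=255, ERR=-15200967425071615/140737488355328
(5,0): OLD=58728040447237/549755813888 → NEW=0, ERR=58728040447237/549755813888
(5,1): OLD=838240610380047/4398046511104 → NEW=255, ERR=-283261249951473/4398046511104
(5,2): OLD=16649655312061255/140737488355328 → NEW=0, ERR=16649655312061255/140737488355328
(5,3): OLD=105225008065750217/562949953421312 → NEW=255, ERR=-38327230056684343/562949953421312
(5,4): OLD=970959587933931347/9007199254740992 → NEW=0, ERR=970959587933931347/9007199254740992
(6,0): OLD=14447186796725237/70368744177664 → NEW=255, ERR=-3496842968579083/70368744177664
(6,1): OLD=290461316281638811/2251799813685248 → NEW=255, ERR=-283747636208099429/2251799813685248
(6,2): OLD=5009793132152568537/36028797018963968 → NEW=255, ERR=-4177550107683243303/36028797018963968
(6,3): OLD=85086726885430474259/576460752303423488 → NEW=255, ERR=-61910764951942515181/576460752303423488
(6,4): OLD=1157026831167448598085/9223372036854775808 → NEW=0, ERR=1157026831167448598085/9223372036854775808
Row 0: ####.
Row 1: .#.##
Row 2: #.#.#
Row 3: #.##.
Row 4: ##.##
Row 5: .#.#.
Row 6: ####.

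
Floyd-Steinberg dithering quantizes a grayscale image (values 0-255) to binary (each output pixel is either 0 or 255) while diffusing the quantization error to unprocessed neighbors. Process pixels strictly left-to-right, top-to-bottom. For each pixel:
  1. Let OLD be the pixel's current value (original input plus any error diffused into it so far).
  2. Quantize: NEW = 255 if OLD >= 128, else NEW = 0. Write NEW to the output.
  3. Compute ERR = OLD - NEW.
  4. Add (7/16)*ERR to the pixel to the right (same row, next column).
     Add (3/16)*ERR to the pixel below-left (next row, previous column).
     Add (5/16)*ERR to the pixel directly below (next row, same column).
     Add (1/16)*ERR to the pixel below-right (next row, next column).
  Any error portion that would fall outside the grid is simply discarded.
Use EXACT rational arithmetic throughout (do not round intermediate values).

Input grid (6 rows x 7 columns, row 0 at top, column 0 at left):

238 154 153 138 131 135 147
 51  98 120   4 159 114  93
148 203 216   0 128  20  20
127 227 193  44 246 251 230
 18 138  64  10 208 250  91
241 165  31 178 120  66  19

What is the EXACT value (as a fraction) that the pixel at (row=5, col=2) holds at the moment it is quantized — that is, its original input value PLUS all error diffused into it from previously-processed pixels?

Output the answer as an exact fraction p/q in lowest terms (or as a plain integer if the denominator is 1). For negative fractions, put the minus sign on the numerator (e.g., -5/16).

Answer: 1976567413220587/35184372088832

Derivation:
(0,0): OLD=238 → NEW=255, ERR=-17
(0,1): OLD=2345/16 → NEW=255, ERR=-1735/16
(0,2): OLD=27023/256 → NEW=0, ERR=27023/256
(0,3): OLD=754409/4096 → NEW=255, ERR=-290071/4096
(0,4): OLD=6554719/65536 → NEW=0, ERR=6554719/65536
(0,5): OLD=187440793/1048576 → NEW=255, ERR=-79946087/1048576
(0,6): OLD=1906628143/16777216 → NEW=0, ERR=1906628143/16777216
(1,0): OLD=6491/256 → NEW=0, ERR=6491/256
(1,1): OLD=192381/2048 → NEW=0, ERR=192381/2048
(1,2): OLD=11405121/65536 → NEW=255, ERR=-5306559/65536
(1,3): OLD=-7393811/262144 → NEW=0, ERR=-7393811/262144
(1,4): OLD=2670831719/16777216 → NEW=255, ERR=-1607358361/16777216
(1,5): OLD=10176169495/134217728 → NEW=0, ERR=10176169495/134217728
(1,6): OLD=336981192313/2147483648 → NEW=255, ERR=-210627137927/2147483648
(2,0): OLD=5686447/32768 → NEW=255, ERR=-2669393/32768
(2,1): OLD=192012405/1048576 → NEW=255, ERR=-75374475/1048576
(2,2): OLD=2681505951/16777216 → NEW=255, ERR=-1596684129/16777216
(2,3): OLD=-9861681305/134217728 → NEW=0, ERR=-9861681305/134217728
(2,4): OLD=84147340311/1073741824 → NEW=0, ERR=84147340311/1073741824
(2,5): OLD=1841727807325/34359738368 → NEW=0, ERR=1841727807325/34359738368
(2,6): OLD=9642139285595/549755813888 → NEW=0, ERR=9642139285595/549755813888
(3,0): OLD=1477480127/16777216 → NEW=0, ERR=1477480127/16777216
(3,1): OLD=29545234899/134217728 → NEW=255, ERR=-4680285741/134217728
(3,2): OLD=139301001001/1073741824 → NEW=255, ERR=-134503164119/1073741824
(3,3): OLD=-107455230065/4294967296 → NEW=0, ERR=-107455230065/4294967296
(3,4): OLD=145686604790463/549755813888 → NEW=255, ERR=5498872249023/549755813888
(3,5): OLD=1232829767499693/4398046511104 → NEW=255, ERR=111327907168173/4398046511104
(3,6): OLD=17585533241801331/70368744177664 → NEW=255, ERR=-358496523502989/70368744177664
(4,0): OLD=83713053521/2147483648 → NEW=0, ERR=83713053521/2147483648
(4,1): OLD=4335310881693/34359738368 → NEW=0, ERR=4335310881693/34359738368
(4,2): OLD=40233963330387/549755813888 → NEW=0, ERR=40233963330387/549755813888
(4,3): OLD=124229161505665/4398046511104 → NEW=0, ERR=124229161505665/4398046511104
(4,4): OLD=7975103687686323/35184372088832 → NEW=255, ERR=-996911194965837/35184372088832
(4,5): OLD=276052818631954099/1125899906842624 → NEW=255, ERR=-11051657612915021/1125899906842624
(4,6): OLD=1561768883427268565/18014398509481984 → NEW=0, ERR=1561768883427268565/18014398509481984
(5,0): OLD=152194128073767/549755813888 → NEW=255, ERR=12006395532327/549755813888
(5,1): OLD=1012178709809293/4398046511104 → NEW=255, ERR=-109323150522227/4398046511104
(5,2): OLD=1976567413220587/35184372088832 → NEW=0, ERR=1976567413220587/35184372088832
Target (5,2): original=31, with diffused error = 1976567413220587/35184372088832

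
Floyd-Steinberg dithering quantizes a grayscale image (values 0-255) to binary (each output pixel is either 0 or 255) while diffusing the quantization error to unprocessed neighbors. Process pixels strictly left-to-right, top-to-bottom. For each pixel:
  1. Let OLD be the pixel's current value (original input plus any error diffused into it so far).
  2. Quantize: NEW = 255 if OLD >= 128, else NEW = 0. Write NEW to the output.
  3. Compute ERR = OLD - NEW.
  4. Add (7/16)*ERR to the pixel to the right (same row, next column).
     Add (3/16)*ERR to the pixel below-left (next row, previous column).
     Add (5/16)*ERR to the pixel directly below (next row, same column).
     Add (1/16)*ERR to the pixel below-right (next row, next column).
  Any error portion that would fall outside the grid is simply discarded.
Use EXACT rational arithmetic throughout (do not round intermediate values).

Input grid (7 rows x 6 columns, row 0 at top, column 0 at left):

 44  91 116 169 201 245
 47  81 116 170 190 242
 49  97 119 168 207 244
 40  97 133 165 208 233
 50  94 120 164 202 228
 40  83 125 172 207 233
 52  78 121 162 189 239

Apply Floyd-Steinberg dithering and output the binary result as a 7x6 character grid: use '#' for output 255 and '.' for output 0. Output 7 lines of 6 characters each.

Answer: ..####
.#..##
..####
.#.#.#
..#.##
.#.###
..#.##

Derivation:
(0,0): OLD=44 → NEW=0, ERR=44
(0,1): OLD=441/4 → NEW=0, ERR=441/4
(0,2): OLD=10511/64 → NEW=255, ERR=-5809/64
(0,3): OLD=132393/1024 → NEW=255, ERR=-128727/1024
(0,4): OLD=2392095/16384 → NEW=255, ERR=-1785825/16384
(0,5): OLD=51724505/262144 → NEW=255, ERR=-15122215/262144
(1,0): OLD=5211/64 → NEW=0, ERR=5211/64
(1,1): OLD=70045/512 → NEW=255, ERR=-60515/512
(1,2): OLD=315329/16384 → NEW=0, ERR=315329/16384
(1,3): OLD=7407261/65536 → NEW=0, ERR=7407261/65536
(1,4): OLD=783134311/4194304 → NEW=255, ERR=-286413209/4194304
(1,5): OLD=12568504225/67108864 → NEW=255, ERR=-4544256095/67108864
(2,0): OLD=428303/8192 → NEW=0, ERR=428303/8192
(2,1): OLD=24021813/262144 → NEW=0, ERR=24021813/262144
(2,2): OLD=750404639/4194304 → NEW=255, ERR=-319142881/4194304
(2,3): OLD=5316048551/33554432 → NEW=255, ERR=-3240331609/33554432
(2,4): OLD=147939125301/1073741824 → NEW=255, ERR=-125865039819/1073741824
(2,5): OLD=2873970533059/17179869184 → NEW=255, ERR=-1506896108861/17179869184
(3,0): OLD=308366079/4194304 → NEW=0, ERR=308366079/4194304
(3,1): OLD=4925864947/33554432 → NEW=255, ERR=-3630515213/33554432
(3,2): OLD=13289153401/268435456 → NEW=0, ERR=13289153401/268435456
(3,3): OLD=2229025956155/17179869184 → NEW=255, ERR=-2151840685765/17179869184
(3,4): OLD=12931389274043/137438953472 → NEW=0, ERR=12931389274043/137438953472
(3,5): OLD=526505574010645/2199023255552 → NEW=255, ERR=-34245356155115/2199023255552
(4,0): OLD=28286643121/536870912 → NEW=0, ERR=28286643121/536870912
(4,1): OLD=834224914973/8589934592 → NEW=0, ERR=834224914973/8589934592
(4,2): OLD=40602680884871/274877906944 → NEW=255, ERR=-29491185385849/274877906944
(4,3): OLD=433890503985795/4398046511104 → NEW=0, ERR=433890503985795/4398046511104
(4,4): OLD=18564398783149043/70368744177664 → NEW=255, ERR=620369017844723/70368744177664
(4,5): OLD=262189376208522949/1125899906842624 → NEW=255, ERR=-24915100036346171/1125899906842624
(5,0): OLD=10263164333479/137438953472 → NEW=0, ERR=10263164333479/137438953472
(5,1): OLD=568207352606423/4398046511104 → NEW=255, ERR=-553294507725097/4398046511104
(5,2): OLD=2146265652843981/35184372088832 → NEW=0, ERR=2146265652843981/35184372088832
(5,3): OLD=252725107030367487/1125899906842624 → NEW=255, ERR=-34379369214501633/1125899906842624
(5,4): OLD=446785637162520263/2251799813685248 → NEW=255, ERR=-127423315327217977/2251799813685248
(5,5): OLD=7273447306335648131/36028797018963968 → NEW=255, ERR=-1913895933500163709/36028797018963968
(6,0): OLD=3641397467419877/70368744177664 → NEW=0, ERR=3641397467419877/70368744177664
(6,1): OLD=87178748443461185/1125899906842624 → NEW=0, ERR=87178748443461185/1125899906842624
(6,2): OLD=722153615396363897/4503599627370496 → NEW=255, ERR=-426264289583112583/4503599627370496
(6,3): OLD=7512074934373226597/72057594037927936 → NEW=0, ERR=7512074934373226597/72057594037927936
(6,4): OLD=236415303228222701557/1152921504606846976 → NEW=255, ERR=-57579680446523277323/1152921504606846976
(6,5): OLD=3634249983683358097299/18446744073709551616 → NEW=255, ERR=-1069669755112577564781/18446744073709551616
Row 0: ..####
Row 1: .#..##
Row 2: ..####
Row 3: .#.#.#
Row 4: ..#.##
Row 5: .#.###
Row 6: ..#.##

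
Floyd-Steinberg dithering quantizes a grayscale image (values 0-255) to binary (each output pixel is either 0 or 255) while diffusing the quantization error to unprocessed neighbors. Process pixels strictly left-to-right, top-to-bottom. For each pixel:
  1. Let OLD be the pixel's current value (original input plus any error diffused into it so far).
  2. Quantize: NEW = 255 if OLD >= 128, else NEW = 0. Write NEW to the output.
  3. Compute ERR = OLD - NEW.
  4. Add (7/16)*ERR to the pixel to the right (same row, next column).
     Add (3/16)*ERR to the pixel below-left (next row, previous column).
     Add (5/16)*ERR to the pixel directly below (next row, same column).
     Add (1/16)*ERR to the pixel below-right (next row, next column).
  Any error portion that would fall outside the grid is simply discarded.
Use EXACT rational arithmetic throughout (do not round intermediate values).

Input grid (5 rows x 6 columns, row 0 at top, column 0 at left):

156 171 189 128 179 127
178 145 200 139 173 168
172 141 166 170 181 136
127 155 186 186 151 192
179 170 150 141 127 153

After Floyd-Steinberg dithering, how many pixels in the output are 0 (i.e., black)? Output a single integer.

Answer: 11

Derivation:
(0,0): OLD=156 → NEW=255, ERR=-99
(0,1): OLD=2043/16 → NEW=0, ERR=2043/16
(0,2): OLD=62685/256 → NEW=255, ERR=-2595/256
(0,3): OLD=506123/4096 → NEW=0, ERR=506123/4096
(0,4): OLD=15273805/65536 → NEW=255, ERR=-1437875/65536
(0,5): OLD=123104027/1048576 → NEW=0, ERR=123104027/1048576
(1,0): OLD=43777/256 → NEW=255, ERR=-21503/256
(1,1): OLD=286855/2048 → NEW=255, ERR=-235385/2048
(1,2): OLD=11645587/65536 → NEW=255, ERR=-5066093/65536
(1,3): OLD=36450327/262144 → NEW=255, ERR=-30396393/262144
(1,4): OLD=2435208933/16777216 → NEW=255, ERR=-1842981147/16777216
(1,5): OLD=41676514739/268435456 → NEW=255, ERR=-26774526541/268435456
(2,0): OLD=4069821/32768 → NEW=0, ERR=4069821/32768
(2,1): OLD=146462063/1048576 → NEW=255, ERR=-120924817/1048576
(2,2): OLD=1047982861/16777216 → NEW=0, ERR=1047982861/16777216
(2,3): OLD=18208599269/134217728 → NEW=255, ERR=-16016921371/134217728
(2,4): OLD=294264203567/4294967296 → NEW=0, ERR=294264203567/4294967296
(2,5): OLD=8791932964153/68719476736 → NEW=0, ERR=8791932964153/68719476736
(3,0): OLD=2419103341/16777216 → NEW=255, ERR=-1859086739/16777216
(3,1): OLD=12073800041/134217728 → NEW=0, ERR=12073800041/134217728
(3,2): OLD=231169366283/1073741824 → NEW=255, ERR=-42634798837/1073741824
(3,3): OLD=10176417109217/68719476736 → NEW=255, ERR=-7347049458463/68719476736
(3,4): OLD=78156590510401/549755813888 → NEW=255, ERR=-62031142031039/549755813888
(3,5): OLD=1643975002669359/8796093022208 → NEW=255, ERR=-599028717993681/8796093022208
(4,0): OLD=346257503555/2147483648 → NEW=255, ERR=-201350826685/2147483648
(4,1): OLD=4903831843431/34359738368 → NEW=255, ERR=-3857901440409/34359738368
(4,2): OLD=81413625618437/1099511627776 → NEW=0, ERR=81413625618437/1099511627776
(4,3): OLD=2046784768719353/17592186044416 → NEW=0, ERR=2046784768719353/17592186044416
(4,4): OLD=34674815728993929/281474976710656 → NEW=0, ERR=34674815728993929/281474976710656
(4,5): OLD=804169913491762463/4503599627370496 → NEW=255, ERR=-344247991487714017/4503599627370496
Output grid:
  Row 0: #.#.#.  (3 black, running=3)
  Row 1: ######  (0 black, running=3)
  Row 2: .#.#..  (4 black, running=7)
  Row 3: #.####  (1 black, running=8)
  Row 4: ##...#  (3 black, running=11)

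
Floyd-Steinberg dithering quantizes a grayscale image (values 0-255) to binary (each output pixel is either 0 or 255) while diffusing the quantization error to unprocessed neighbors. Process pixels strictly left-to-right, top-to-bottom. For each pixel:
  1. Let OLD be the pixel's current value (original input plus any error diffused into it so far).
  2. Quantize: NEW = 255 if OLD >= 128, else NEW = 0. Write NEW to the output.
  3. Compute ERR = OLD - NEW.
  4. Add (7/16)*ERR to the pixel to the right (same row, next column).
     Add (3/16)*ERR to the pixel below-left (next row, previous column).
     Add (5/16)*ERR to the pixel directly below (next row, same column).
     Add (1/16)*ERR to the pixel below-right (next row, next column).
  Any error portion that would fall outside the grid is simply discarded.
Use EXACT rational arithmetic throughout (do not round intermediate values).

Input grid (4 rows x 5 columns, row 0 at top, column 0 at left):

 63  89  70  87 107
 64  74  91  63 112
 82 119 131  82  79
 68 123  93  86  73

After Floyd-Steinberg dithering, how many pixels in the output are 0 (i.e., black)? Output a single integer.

(0,0): OLD=63 → NEW=0, ERR=63
(0,1): OLD=1865/16 → NEW=0, ERR=1865/16
(0,2): OLD=30975/256 → NEW=0, ERR=30975/256
(0,3): OLD=573177/4096 → NEW=255, ERR=-471303/4096
(0,4): OLD=3713231/65536 → NEW=0, ERR=3713231/65536
(1,0): OLD=27019/256 → NEW=0, ERR=27019/256
(1,1): OLD=375245/2048 → NEW=255, ERR=-146995/2048
(1,2): OLD=5447377/65536 → NEW=0, ERR=5447377/65536
(1,3): OLD=21389245/262144 → NEW=0, ERR=21389245/262144
(1,4): OLD=663587991/4194304 → NEW=255, ERR=-405959529/4194304
(2,0): OLD=3326751/32768 → NEW=0, ERR=3326751/32768
(2,1): OLD=171094853/1048576 → NEW=255, ERR=-96292027/1048576
(2,2): OLD=2140970767/16777216 → NEW=0, ERR=2140970767/16777216
(2,3): OLD=40366075325/268435456 → NEW=255, ERR=-28084965955/268435456
(2,4): OLD=34703192299/4294967296 → NEW=0, ERR=34703192299/4294967296
(3,0): OLD=1384254767/16777216 → NEW=0, ERR=1384254767/16777216
(3,1): OLD=21565095555/134217728 → NEW=255, ERR=-12660425085/134217728
(3,2): OLD=284558011921/4294967296 → NEW=0, ERR=284558011921/4294967296
(3,3): OLD=788397737449/8589934592 → NEW=0, ERR=788397737449/8589934592
(3,4): OLD=15000140778029/137438953472 → NEW=0, ERR=15000140778029/137438953472
Output grid:
  Row 0: ...#.  (4 black, running=4)
  Row 1: .#..#  (3 black, running=7)
  Row 2: .#.#.  (3 black, running=10)
  Row 3: .#...  (4 black, running=14)

Answer: 14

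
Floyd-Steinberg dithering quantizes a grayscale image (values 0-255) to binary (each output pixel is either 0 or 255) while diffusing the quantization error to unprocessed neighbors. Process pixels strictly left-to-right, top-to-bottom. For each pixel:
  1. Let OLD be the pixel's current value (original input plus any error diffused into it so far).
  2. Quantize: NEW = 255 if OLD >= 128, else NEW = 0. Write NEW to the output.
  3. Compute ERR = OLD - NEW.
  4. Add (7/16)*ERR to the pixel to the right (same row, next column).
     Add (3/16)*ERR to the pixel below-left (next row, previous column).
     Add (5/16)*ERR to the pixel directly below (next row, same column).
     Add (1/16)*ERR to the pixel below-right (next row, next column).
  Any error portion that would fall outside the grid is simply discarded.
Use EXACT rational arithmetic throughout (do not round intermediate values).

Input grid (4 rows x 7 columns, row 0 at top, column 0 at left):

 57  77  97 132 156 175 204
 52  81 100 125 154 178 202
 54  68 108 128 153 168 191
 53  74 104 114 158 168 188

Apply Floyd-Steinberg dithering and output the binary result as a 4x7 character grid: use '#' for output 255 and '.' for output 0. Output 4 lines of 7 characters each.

(0,0): OLD=57 → NEW=0, ERR=57
(0,1): OLD=1631/16 → NEW=0, ERR=1631/16
(0,2): OLD=36249/256 → NEW=255, ERR=-29031/256
(0,3): OLD=337455/4096 → NEW=0, ERR=337455/4096
(0,4): OLD=12585801/65536 → NEW=255, ERR=-4125879/65536
(0,5): OLD=154619647/1048576 → NEW=255, ERR=-112767233/1048576
(0,6): OLD=2633181433/16777216 → NEW=255, ERR=-1645008647/16777216
(1,0): OLD=22765/256 → NEW=0, ERR=22765/256
(1,1): OLD=274555/2048 → NEW=255, ERR=-247685/2048
(1,2): OLD=2193431/65536 → NEW=0, ERR=2193431/65536
(1,3): OLD=38403211/262144 → NEW=255, ERR=-28443509/262144
(1,4): OLD=1205289473/16777216 → NEW=0, ERR=1205289473/16777216
(1,5): OLD=20602953937/134217728 → NEW=255, ERR=-13622566703/134217728
(1,6): OLD=258199178271/2147483648 → NEW=0, ERR=258199178271/2147483648
(2,0): OLD=1937017/32768 → NEW=0, ERR=1937017/32768
(2,1): OLD=71199939/1048576 → NEW=0, ERR=71199939/1048576
(2,2): OLD=2017676553/16777216 → NEW=0, ERR=2017676553/16777216
(2,3): OLD=21779469057/134217728 → NEW=255, ERR=-12446051583/134217728
(2,4): OLD=117111719633/1073741824 → NEW=0, ERR=117111719633/1073741824
(2,5): OLD=7251069371803/34359738368 → NEW=255, ERR=-1510663912037/34359738368
(2,6): OLD=111597270254061/549755813888 → NEW=255, ERR=-28590462287379/549755813888
(3,0): OLD=1412714985/16777216 → NEW=0, ERR=1412714985/16777216
(3,1): OLD=21247003061/134217728 → NEW=255, ERR=-12978517579/134217728
(3,2): OLD=92485587951/1073741824 → NEW=0, ERR=92485587951/1073741824
(3,3): OLD=647132149401/4294967296 → NEW=255, ERR=-448084511079/4294967296
(3,4): OLD=72788380173801/549755813888 → NEW=255, ERR=-67399352367639/549755813888
(3,5): OLD=429642430892235/4398046511104 → NEW=0, ERR=429642430892235/4398046511104
(3,6): OLD=14899837449410581/70368744177664 → NEW=255, ERR=-3044192315893739/70368744177664
Row 0: ..#.###
Row 1: .#.#.#.
Row 2: ...#.##
Row 3: .#.##.#

Answer: ..#.###
.#.#.#.
...#.##
.#.##.#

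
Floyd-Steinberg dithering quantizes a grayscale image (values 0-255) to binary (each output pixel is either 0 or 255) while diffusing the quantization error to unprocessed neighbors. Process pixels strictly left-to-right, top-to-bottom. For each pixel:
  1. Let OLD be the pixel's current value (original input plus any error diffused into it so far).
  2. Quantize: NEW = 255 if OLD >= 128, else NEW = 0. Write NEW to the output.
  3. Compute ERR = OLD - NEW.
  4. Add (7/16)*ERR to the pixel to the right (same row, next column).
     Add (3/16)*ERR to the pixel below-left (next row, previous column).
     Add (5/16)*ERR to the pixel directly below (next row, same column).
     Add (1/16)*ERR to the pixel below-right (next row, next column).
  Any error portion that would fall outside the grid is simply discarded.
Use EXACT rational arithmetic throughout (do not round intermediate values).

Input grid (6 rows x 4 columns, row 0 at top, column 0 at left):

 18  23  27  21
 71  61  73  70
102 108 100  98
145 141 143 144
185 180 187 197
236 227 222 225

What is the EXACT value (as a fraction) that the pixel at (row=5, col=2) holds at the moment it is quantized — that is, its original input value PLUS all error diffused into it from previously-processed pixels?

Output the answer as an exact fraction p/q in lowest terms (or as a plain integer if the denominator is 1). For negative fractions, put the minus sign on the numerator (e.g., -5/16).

(0,0): OLD=18 → NEW=0, ERR=18
(0,1): OLD=247/8 → NEW=0, ERR=247/8
(0,2): OLD=5185/128 → NEW=0, ERR=5185/128
(0,3): OLD=79303/2048 → NEW=0, ERR=79303/2048
(1,0): OLD=10549/128 → NEW=0, ERR=10549/128
(1,1): OLD=118195/1024 → NEW=0, ERR=118195/1024
(1,2): OLD=4762735/32768 → NEW=255, ERR=-3593105/32768
(1,3): OLD=19220025/524288 → NEW=0, ERR=19220025/524288
(2,0): OLD=2447713/16384 → NEW=255, ERR=-1730207/16384
(2,1): OLD=43232635/524288 → NEW=0, ERR=43232635/524288
(2,2): OLD=121527095/1048576 → NEW=0, ERR=121527095/1048576
(2,3): OLD=2572077723/16777216 → NEW=255, ERR=-1706112357/16777216
(3,0): OLD=1069212945/8388608 → NEW=0, ERR=1069212945/8388608
(3,1): OLD=31898585359/134217728 → NEW=255, ERR=-2326935281/134217728
(3,2): OLD=338699813489/2147483648 → NEW=255, ERR=-208908516751/2147483648
(3,3): OLD=2642418289815/34359738368 → NEW=0, ERR=2642418289815/34359738368
(4,0): OLD=475840704637/2147483648 → NEW=255, ERR=-71767625603/2147483648
(4,1): OLD=2571608834103/17179869184 → NEW=255, ERR=-1809257807817/17179869184
(4,2): OLD=68093605985047/549755813888 → NEW=0, ERR=68093605985047/549755813888
(4,3): OLD=2367398450167249/8796093022208 → NEW=255, ERR=124394729504209/8796093022208
(5,0): OLD=56572707591213/274877906944 → NEW=255, ERR=-13521158679507/274877906944
(5,1): OLD=1703843951078171/8796093022208 → NEW=255, ERR=-539159769584869/8796093022208
(5,2): OLD=1011373021796963/4398046511104 → NEW=255, ERR=-110128838534557/4398046511104
Target (5,2): original=222, with diffused error = 1011373021796963/4398046511104

Answer: 1011373021796963/4398046511104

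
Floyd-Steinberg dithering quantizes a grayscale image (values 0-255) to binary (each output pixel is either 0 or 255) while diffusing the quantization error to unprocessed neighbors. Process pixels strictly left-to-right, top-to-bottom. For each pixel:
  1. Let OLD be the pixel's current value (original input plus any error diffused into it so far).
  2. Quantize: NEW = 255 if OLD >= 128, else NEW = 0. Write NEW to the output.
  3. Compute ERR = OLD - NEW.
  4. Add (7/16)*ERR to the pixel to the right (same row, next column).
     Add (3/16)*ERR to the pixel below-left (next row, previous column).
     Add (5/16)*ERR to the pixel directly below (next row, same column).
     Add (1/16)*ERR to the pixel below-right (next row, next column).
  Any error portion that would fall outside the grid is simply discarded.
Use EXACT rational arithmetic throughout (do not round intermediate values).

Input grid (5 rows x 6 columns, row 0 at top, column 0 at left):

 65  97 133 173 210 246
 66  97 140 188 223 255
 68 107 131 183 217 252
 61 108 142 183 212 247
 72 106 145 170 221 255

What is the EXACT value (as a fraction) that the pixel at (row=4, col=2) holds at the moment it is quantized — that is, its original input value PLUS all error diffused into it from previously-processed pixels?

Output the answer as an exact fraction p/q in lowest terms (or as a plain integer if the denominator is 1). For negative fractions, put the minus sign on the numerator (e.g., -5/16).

Answer: 96727584005161/1099511627776

Derivation:
(0,0): OLD=65 → NEW=0, ERR=65
(0,1): OLD=2007/16 → NEW=0, ERR=2007/16
(0,2): OLD=48097/256 → NEW=255, ERR=-17183/256
(0,3): OLD=588327/4096 → NEW=255, ERR=-456153/4096
(0,4): OLD=10569489/65536 → NEW=255, ERR=-6142191/65536
(0,5): OLD=214954359/1048576 → NEW=255, ERR=-52432521/1048576
(1,0): OLD=28117/256 → NEW=0, ERR=28117/256
(1,1): OLD=359891/2048 → NEW=255, ERR=-162349/2048
(1,2): OLD=4672847/65536 → NEW=0, ERR=4672847/65536
(1,3): OLD=42631139/262144 → NEW=255, ERR=-24215581/262144
(1,4): OLD=2297834889/16777216 → NEW=255, ERR=-1980355191/16777216
(1,5): OLD=48821552367/268435456 → NEW=255, ERR=-19629488913/268435456
(2,0): OLD=2865857/32768 → NEW=0, ERR=2865857/32768
(2,1): OLD=147560283/1048576 → NEW=255, ERR=-119826597/1048576
(2,2): OLD=1359147217/16777216 → NEW=0, ERR=1359147217/16777216
(2,3): OLD=23071958153/134217728 → NEW=255, ERR=-11153562487/134217728
(2,4): OLD=533744391451/4294967296 → NEW=0, ERR=533744391451/4294967296
(2,5): OLD=18976188835693/68719476736 → NEW=255, ERR=1452722268013/68719476736
(3,0): OLD=1122467505/16777216 → NEW=0, ERR=1122467505/16777216
(3,1): OLD=16403467229/134217728 → NEW=0, ERR=16403467229/134217728
(3,2): OLD=212667172711/1073741824 → NEW=255, ERR=-61136992409/1073741824
(3,3): OLD=11028433319221/68719476736 → NEW=255, ERR=-6495033248459/68719476736
(3,4): OLD=114489163238037/549755813888 → NEW=255, ERR=-25698569303403/549755813888
(3,5): OLD=2119173164187803/8796093022208 → NEW=255, ERR=-123830556475237/8796093022208
(4,0): OLD=248727924543/2147483648 → NEW=0, ERR=248727924543/2147483648
(4,1): OLD=6472359003315/34359738368 → NEW=255, ERR=-2289374280525/34359738368
(4,2): OLD=96727584005161/1099511627776 → NEW=0, ERR=96727584005161/1099511627776
Target (4,2): original=145, with diffused error = 96727584005161/1099511627776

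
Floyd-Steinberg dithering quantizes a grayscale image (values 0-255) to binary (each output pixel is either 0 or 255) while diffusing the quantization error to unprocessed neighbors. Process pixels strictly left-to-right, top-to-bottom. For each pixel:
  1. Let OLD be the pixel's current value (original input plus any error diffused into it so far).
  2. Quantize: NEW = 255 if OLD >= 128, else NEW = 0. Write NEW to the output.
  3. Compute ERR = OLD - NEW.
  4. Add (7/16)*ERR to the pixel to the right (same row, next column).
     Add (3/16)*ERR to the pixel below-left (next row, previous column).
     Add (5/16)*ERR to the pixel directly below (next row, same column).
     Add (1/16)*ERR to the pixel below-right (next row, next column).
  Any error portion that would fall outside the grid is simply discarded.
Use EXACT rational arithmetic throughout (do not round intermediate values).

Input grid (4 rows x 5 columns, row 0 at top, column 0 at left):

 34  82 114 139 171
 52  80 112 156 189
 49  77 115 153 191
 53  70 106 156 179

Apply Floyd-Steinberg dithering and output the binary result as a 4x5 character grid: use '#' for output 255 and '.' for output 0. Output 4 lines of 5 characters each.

(0,0): OLD=34 → NEW=0, ERR=34
(0,1): OLD=775/8 → NEW=0, ERR=775/8
(0,2): OLD=20017/128 → NEW=255, ERR=-12623/128
(0,3): OLD=196311/2048 → NEW=0, ERR=196311/2048
(0,4): OLD=6977505/32768 → NEW=255, ERR=-1378335/32768
(1,0): OLD=10341/128 → NEW=0, ERR=10341/128
(1,1): OLD=132355/1024 → NEW=255, ERR=-128765/1024
(1,2): OLD=1644799/32768 → NEW=0, ERR=1644799/32768
(1,3): OLD=25410227/131072 → NEW=255, ERR=-8013133/131072
(1,4): OLD=325267001/2097152 → NEW=255, ERR=-209506759/2097152
(2,0): OLD=830161/16384 → NEW=0, ERR=830161/16384
(2,1): OLD=38971723/524288 → NEW=0, ERR=38971723/524288
(2,2): OLD=1206990625/8388608 → NEW=255, ERR=-932104415/8388608
(2,3): OLD=9353366355/134217728 → NEW=0, ERR=9353366355/134217728
(2,4): OLD=400395330181/2147483648 → NEW=255, ERR=-147213000059/2147483648
(3,0): OLD=694337153/8388608 → NEW=0, ERR=694337153/8388608
(3,1): OLD=7501034029/67108864 → NEW=0, ERR=7501034029/67108864
(3,2): OLD=296116250047/2147483648 → NEW=255, ERR=-251492080193/2147483648
(3,3): OLD=458460775255/4294967296 → NEW=0, ERR=458460775255/4294967296
(3,4): OLD=14337189485299/68719476736 → NEW=255, ERR=-3186277082381/68719476736
Row 0: ..#.#
Row 1: .#.##
Row 2: ..#.#
Row 3: ..#.#

Answer: ..#.#
.#.##
..#.#
..#.#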